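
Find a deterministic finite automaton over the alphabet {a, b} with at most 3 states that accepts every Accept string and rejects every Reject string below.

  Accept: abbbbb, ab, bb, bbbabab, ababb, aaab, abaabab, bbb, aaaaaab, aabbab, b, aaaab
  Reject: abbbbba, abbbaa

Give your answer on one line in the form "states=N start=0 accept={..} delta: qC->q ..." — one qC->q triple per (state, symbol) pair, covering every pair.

states=3 start=0 accept={0,1} delta: 0a->0 0b->1 1a->2 1b->0 2a->2 2b->0

Fold the examples into a partial DFA from state 0: repeatedly fix the first undefined (state, symbol) met by the shortest-then-alphabetical prefix, trying targets in increasing order and rejecting any under which an Accept and a Reject string meet in one state with the same remainder; add a state when all current targets are rejected. Accepting states are where Accept strings end.
a: 0a undefined. 0a->0: ok.
b: 0b undefined. 0b->0: no, abbbbb/abbbbba meet in 0. Open state 1: 0b->1.
bb: 1b undefined. 1b->0: ok.
aba: 1a undefined. 1a->0: no, bb/abbbbba meet in 0. 1a->1: no, abbbbb/abbbbba meet in 1. Open state 2: 1a->2.
abaa: 2a undefined. 2a->0: no, bb/abbbaa meet in 0. 2a->1: no, abbbbb/abbbaa meet in 1. 2a->2: ok.
abab: 2b undefined. 2b->0: ok.
All examples now run through 3 states with every (state, symbol) defined. Accept strings end in {0,1}, Reject strings end in {2}; accept={0,1}.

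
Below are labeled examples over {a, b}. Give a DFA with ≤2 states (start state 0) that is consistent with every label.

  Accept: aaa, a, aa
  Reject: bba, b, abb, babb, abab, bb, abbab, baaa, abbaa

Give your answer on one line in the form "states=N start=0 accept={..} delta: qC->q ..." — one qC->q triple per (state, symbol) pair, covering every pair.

states=2 start=0 accept={0} delta: 0a->0 0b->1 1a->1 1b->1

Grow the machine one transition at a time. Run the examples from 0; the earliest place one falls off (shortest prefix, ties alphabetical) gets sent to the lowest-numbered state that keeps every Accept/Reject pair distinguishable — a pair clashes when both reach the same state with identical unread suffix — and to a fresh state only if none does.
a: 0a undefined. 0a->0: ok.
b: 0b undefined. 0b->0: no, aaa/bba meet in 0. Open state 1: 0b->1.
ba: 1a undefined. 1a->0: no, aaa/baaa meet in 0. 1a->1: ok.
bb: 1b undefined. 1b->0: no, aaa/bba meet in 0. 1b->1: ok.
All examples now run through 2 states with every (state, symbol) defined. Accept strings end in {0}, Reject strings end in {1}; accept={0}.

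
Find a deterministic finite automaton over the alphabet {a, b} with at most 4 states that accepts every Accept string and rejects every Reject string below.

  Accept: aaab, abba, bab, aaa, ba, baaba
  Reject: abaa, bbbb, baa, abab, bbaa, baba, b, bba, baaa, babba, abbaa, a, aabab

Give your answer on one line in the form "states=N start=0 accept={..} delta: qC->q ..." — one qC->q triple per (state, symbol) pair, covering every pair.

Grow the machine one transition at a time. Run the examples from 0; the earliest place one falls off (shortest prefix, ties alphabetical) gets sent to the lowest-numbered state that keeps every Accept/Reject pair distinguishable — a pair clashes when both reach the same state with identical unread suffix — and to a fresh state only if none does.
a: 0a undefined. 0a->0: no, aaab/b meet in 0 with "b" left. Open state 1: 0a->1.
b: 0b undefined. 0b->0: no, abba/babba meet in 1 with "bba" left. 0b->1: no, aaa/baa meet in 1 with "aa" left. Open state 2: 0b->2.
aa: 1a undefined. 1a->0: no, bab/aabab meet in 2 with "ab" left. 1a->1: no, aaa/a meet in 1. 1a->2: ok.
ab: 1b undefined. 1b->0: ok.
ba: 2a undefined. 2a->0: no, aaab/abaa meet in 2. 2a->1: no, aaab/abab meet in 0. 2a->2: no, abba/abaa meet in 2. Open state 3: 2a->3.
bb: 2b undefined. 2b->0: ok.
baa: 3a undefined. 3a->0: ok.
bab: 3b undefined. 3b->0: no, aaab/bbbb meet in 0. 3b->1: no, aaab/bba meet in 1. 3b->2: no, aaab/abaa meet in 2. 3b->3: ok.
All examples now run through 4 states with every (state, symbol) defined. Accept strings end in {3}, Reject strings end in {0,1,2}; accept={3}.

states=4 start=0 accept={3} delta: 0a->1 0b->2 1a->2 1b->0 2a->3 2b->0 3a->0 3b->3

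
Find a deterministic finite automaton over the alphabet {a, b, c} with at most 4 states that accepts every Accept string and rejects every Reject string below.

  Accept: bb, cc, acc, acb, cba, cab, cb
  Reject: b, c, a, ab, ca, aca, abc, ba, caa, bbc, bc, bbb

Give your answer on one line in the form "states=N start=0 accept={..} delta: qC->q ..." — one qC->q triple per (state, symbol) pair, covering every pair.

Grow the machine one transition at a time. Run the examples from 0; the earliest place one falls off (shortest prefix, ties alphabetical) gets sent to the lowest-numbered state that keeps every Accept/Reject pair distinguishable — a pair clashes when both reach the same state with identical unread suffix — and to a fresh state only if none does.
a: 0a undefined. 0a->0: ok.
b: 0b undefined. 0b->0: no, bb/b meet in 0. Open state 1: 0b->1.
c: 0c undefined. 0c->0: no, cc/c meet in 0. 0c->1: no, cc/abc meet in 1 with "c" left. Open state 2: 0c->2.
ba: 1a undefined. 1a->0: ok.
bb: 1b undefined. 1b->0: no, bb/a meet in 0. 1b->1: no, bb/b meet in 1. 1b->2: no, bb/c meet in 2. Open state 3: 1b->3.
bc: 1c undefined. 1c->0: ok.
ca: 2a undefined. 2a->0: no, cab/b meet in 1. 2a->1: ok.
cb: 2b undefined. 2b->0: no, acb/a meet in 0. 2b->1: no, acb/b meet in 1. 2b->2: no, acb/c meet in 2. 2b->3: ok.
cc: 2c undefined. 2c->0: no, cc/a meet in 0. 2c->1: no, cc/b meet in 1. 2c->2: no, cc/c meet in 2. 2c->3: ok.
bbb: 3b undefined. 3b->0: ok.
bbc: 3c undefined. 3c->0: ok.
cba: 3a undefined. 3a->0: no, cba/a meet in 0. 3a->1: no, cba/b meet in 1. 3a->2: no, cba/c meet in 2. 3a->3: ok.
All examples now run through 4 states with every (state, symbol) defined. Accept strings end in {3}, Reject strings end in {0,1,2}; accept={3}.

states=4 start=0 accept={3} delta: 0a->0 0b->1 0c->2 1a->0 1b->3 1c->0 2a->1 2b->3 2c->3 3a->3 3b->0 3c->0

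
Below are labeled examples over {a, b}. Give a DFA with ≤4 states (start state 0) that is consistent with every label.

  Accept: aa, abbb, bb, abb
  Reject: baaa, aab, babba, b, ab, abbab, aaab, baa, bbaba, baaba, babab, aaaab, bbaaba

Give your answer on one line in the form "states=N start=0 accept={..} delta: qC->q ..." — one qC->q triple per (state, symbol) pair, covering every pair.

states=4 start=0 accept={0,2} delta: 0a->0 0b->1 1a->1 1b->2 2a->3 2b->2 3a->0 3b->1

Fold the examples into a partial DFA from state 0: repeatedly fix the first undefined (state, symbol) met by the shortest-then-alphabetical prefix, trying targets in increasing order and rejecting any under which an Accept and a Reject string meet in one state with the same remainder; add a state when all current targets are rejected. Accepting states are where Accept strings end.
a: 0a undefined. 0a->0: ok.
b: 0b undefined. 0b->0: no, aa/baaa meet in 0. Open state 1: 0b->1.
ba: 1a undefined. 1a->0: no, aa/baaa meet in 0. 1a->1: ok.
bb: 1b undefined. 1b->0: no, aa/baaba meet in 0. 1b->1: no, abbb/baaa meet in 1. Open state 2: 1b->2.
bba: 2a undefined. 2a->0: no, aa/baaba meet in 0. 2a->1: no, bb/abbab meet in 2. 2a->2: no, abbb/abbab meet in 2 with "b" left. Open state 3: 2a->3.
abbb: 2b undefined. 2b->0: no, aa/babba meet in 0. 2b->1: no, abbb/baaa meet in 1. 2b->2: ok.
bbaa: 3a undefined. 3a->0: ok.
bbab: 3b undefined. 3b->0: no, aa/abbab meet in 0. 3b->1: ok.
All examples now run through 4 states with every (state, symbol) defined. Accept strings end in {0,2}, Reject strings end in {1,3}; accept={0,2}.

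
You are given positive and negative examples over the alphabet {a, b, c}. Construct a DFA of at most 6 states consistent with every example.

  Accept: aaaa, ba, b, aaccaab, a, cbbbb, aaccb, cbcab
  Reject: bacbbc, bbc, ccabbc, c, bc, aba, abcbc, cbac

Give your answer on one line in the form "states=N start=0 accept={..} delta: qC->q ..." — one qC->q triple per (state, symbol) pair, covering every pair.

states=3 start=0 accept={0,1} delta: 0a->1 0b->0 0c->2 1a->0 1b->2 1c->2 2a->2 2b->0 2c->0

Fold the examples into a partial DFA from state 0: repeatedly fix the first undefined (state, symbol) met by the shortest-then-alphabetical prefix, trying targets in increasing order and rejecting any under which an Accept and a Reject string meet in one state with the same remainder; add a state when all current targets are rejected. Accepting states are where Accept strings end.
a: 0a undefined. 0a->0: no, ba/aba meet in 0 with "ba" left. Open state 1: 0a->1.
b: 0b undefined. 0b->0: ok.
c: 0c undefined. 0c->0: no, b/bbc meet in 0. 0c->1: no, ba/bbc meet in 1. Open state 2: 0c->2.
aa: 1a undefined. 1a->0: ok.
ab: 1b undefined. 1b->0: no, ba/aba meet in 1. 1b->1: no, aaaa/aba meet in 0. 1b->2: ok.
cb: 2b undefined. 2b->0: ok.
cc: 2c undefined. 2c->0: ok.
aba: 2a undefined. 2a->0: no, aaaa/aba meet in 0. 2a->1: no, ba/aba meet in 1. 2a->2: ok.
bac: 1c undefined. 1c->0: no, aaaa/cbac meet in 0. 1c->1: no, ba/cbac meet in 1. 1c->2: ok.
All examples now run through 3 states with every (state, symbol) defined. Accept strings end in {0,1}, Reject strings end in {2}; accept={0,1}.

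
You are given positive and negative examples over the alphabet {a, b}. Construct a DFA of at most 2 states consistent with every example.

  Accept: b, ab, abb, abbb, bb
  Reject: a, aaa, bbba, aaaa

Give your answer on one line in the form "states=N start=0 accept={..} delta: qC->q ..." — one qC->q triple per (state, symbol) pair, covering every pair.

states=2 start=0 accept={1} delta: 0a->0 0b->1 1a->0 1b->1

State merging on the prefix tree: take the shortest (then alphabetical) example prefix whose next move is undefined and point that move at state 0, else 1, else 2, ...; a target is out if some Accept/Reject pair would then sit in one state with the same input left (inseparable). If every existing state is out, open a new one.
a: 0a undefined. 0a->0: ok.
b: 0b undefined. 0b->0: no, b/a meet in 0. Open state 1: 0b->1.
bb: 1b undefined. 1b->0: no, abb/a meet in 0. 1b->1: ok.
bbba: 1a undefined. 1a->0: ok.
All examples now run through 2 states with every (state, symbol) defined. Accept strings end in {1}, Reject strings end in {0}; accept={1}.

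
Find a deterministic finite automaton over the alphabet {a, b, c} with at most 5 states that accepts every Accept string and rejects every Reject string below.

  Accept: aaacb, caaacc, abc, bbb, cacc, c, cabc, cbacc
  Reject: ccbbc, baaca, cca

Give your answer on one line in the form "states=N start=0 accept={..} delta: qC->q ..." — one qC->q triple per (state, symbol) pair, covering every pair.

states=4 start=0 accept={0,1,3} delta: 0a->0 0b->0 0c->1 1a->2 1b->0 1c->3 2a->0 2b->0 2c->0 3a->2 3b->3 3c->2

State merging on the prefix tree: take the shortest (then alphabetical) example prefix whose next move is undefined and point that move at state 0, else 1, else 2, ...; a target is out if some Accept/Reject pair would then sit in one state with the same input left (inseparable). If every existing state is out, open a new one.
a: 0a undefined. 0a->0: ok.
b: 0b undefined. 0b->0: ok.
c: 0c undefined. 0c->0: no, aaacb/ccbbc meet in 0. Open state 1: 0c->1.
ca: 1a undefined. 1a->0: no, bbb/baaca meet in 0. 1a->1: no, abc/baaca meet in 1. Open state 2: 1a->2.
cb: 1b undefined. 1b->0: ok.
cc: 1c undefined. 1c->0: no, aaacb/cca meet in 0. 1c->1: no, abc/ccbbc meet in 1. 1c->2: no, cbacc/baaca meet in 2. Open state 3: 1c->3.
caa: 2a undefined. 2a->0: ok.
cab: 2b undefined. 2b->0: ok.
cac: 2c undefined. 2c->0: ok.
cca: 3a undefined. 3a->0: no, aaacb/cca meet in 0. 3a->1: no, abc/cca meet in 1. 3a->2: ok.
ccb: 3b undefined. 3b->0: no, abc/ccbbc meet in 1. 3b->1: no, abc/ccbbc meet in 1. 3b->2: no, abc/ccbbc meet in 1. 3b->3: ok.
ccbbc: 3c undefined. 3c->0: no, aaacb/ccbbc meet in 0. 3c->1: no, abc/ccbbc meet in 1. 3c->2: ok.
All examples now run through 4 states with every (state, symbol) defined. Accept strings end in {0,1,3}, Reject strings end in {2}; accept={0,1,3}.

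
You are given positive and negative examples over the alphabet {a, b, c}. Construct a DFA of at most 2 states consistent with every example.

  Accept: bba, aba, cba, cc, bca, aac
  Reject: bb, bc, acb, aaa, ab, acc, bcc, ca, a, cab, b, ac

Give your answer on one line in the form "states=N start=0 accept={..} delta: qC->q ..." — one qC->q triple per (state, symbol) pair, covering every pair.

Grow the machine one transition at a time. Run the examples from 0; the earliest place one falls off (shortest prefix, ties alphabetical) gets sent to the lowest-numbered state that keeps every Accept/Reject pair distinguishable — a pair clashes when both reach the same state with identical unread suffix — and to a fresh state only if none does.
a: 0a undefined. 0a->0: no, cc/acc meet in 0 with "cc" left. Open state 1: 0a->1.
b: 0b undefined. 0b->0: no, bba/a meet in 1. 0b->1: ok.
c: 0c undefined. 0c->0: ok.
aa: 1a undefined. 1a->0: ok.
ab: 1b undefined. 1b->0: no, bba/aaa meet in 1. 1b->1: ok.
ac: 1c undefined. 1c->0: no, bba/bc meet in 0. 1c->1: ok.
All examples now run through 2 states with every (state, symbol) defined. Accept strings end in {0}, Reject strings end in {1}; accept={0}.

states=2 start=0 accept={0} delta: 0a->1 0b->1 0c->0 1a->0 1b->1 1c->1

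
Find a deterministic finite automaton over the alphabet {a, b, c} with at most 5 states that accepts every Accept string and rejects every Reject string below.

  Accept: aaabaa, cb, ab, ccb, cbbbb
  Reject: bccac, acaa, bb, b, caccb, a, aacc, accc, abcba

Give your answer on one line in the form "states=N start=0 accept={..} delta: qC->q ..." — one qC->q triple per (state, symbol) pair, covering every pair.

Fold the examples into a partial DFA from state 0: repeatedly fix the first undefined (state, symbol) met by the shortest-then-alphabetical prefix, trying targets in increasing order and rejecting any under which an Accept and a Reject string meet in one state with the same remainder; add a state when all current targets are rejected. Accepting states are where Accept strings end.
a: 0a undefined. 0a->0: no, ab/b meet in 0 with "b" left. Open state 1: 0a->1.
b: 0b undefined. 0b->0: ok.
c: 0c undefined. 0c->0: no, cb/bb meet in 0. 0c->1: ok.
aa: 1a undefined. 1a->0: no, ccb/caccb meet in 1 with "cb" left. 1a->1: ok.
ab: 1b undefined. 1b->0: no, aaabaa/a meet in 1. 1b->1: no, aaabaa/a meet in 1. Open state 2: 1b->2.
ac: 1c undefined. 1c->0: no, cb/caccb meet in 2. 1c->1: no, cb/caccb meet in 2. 1c->2: no, aaabaa/acaa meet in 2 with "aa" left. Open state 3: 1c->3.
abc: 2c undefined. 2c->0: ok.
aca: 3a undefined. 3a->0: ok.
acc: 3c undefined. 3c->0: ok.
cbb: 2b undefined. 2b->0: no, cbbbb/bb meet in 0. 2b->1: no, cbbbb/bccac meet in 1. 2b->2: ok.
ccb: 3b undefined. 3b->0: no, ccb/bb meet in 0. 3b->1: no, ccb/bccac meet in 1. 3b->2: ok.
aaaba: 2a undefined. 2a->0: no, aaabaa/bccac meet in 1. 2a->1: no, aaabaa/bccac meet in 1. 2a->2: ok.
All examples now run through 4 states with every (state, symbol) defined. Accept strings end in {2}, Reject strings end in {0,1}; accept={2}.

states=4 start=0 accept={2} delta: 0a->1 0b->0 0c->1 1a->1 1b->2 1c->3 2a->2 2b->2 2c->0 3a->0 3b->2 3c->0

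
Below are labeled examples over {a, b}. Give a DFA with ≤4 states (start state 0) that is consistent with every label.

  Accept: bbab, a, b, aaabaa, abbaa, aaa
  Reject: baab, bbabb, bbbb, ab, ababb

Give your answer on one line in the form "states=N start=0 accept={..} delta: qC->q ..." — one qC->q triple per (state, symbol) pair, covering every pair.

Grow the machine one transition at a time. Run the examples from 0; the earliest place one falls off (shortest prefix, ties alphabetical) gets sent to the lowest-numbered state that keeps every Accept/Reject pair distinguishable — a pair clashes when both reach the same state with identical unread suffix — and to a fresh state only if none does.
a: 0a undefined. 0a->0: no, b/ab meet in 0 with "b" left. Open state 1: 0a->1.
b: 0b undefined. 0b->0: no, bbab/ab meet in 1 with "b" left. 0b->1: ok.
aa: 1a undefined. 1a->0: ok.
ab: 1b undefined. 1b->0: no, bbab/baab meet in 0. 1b->1: no, bbab/baab meet in 1. Open state 2: 1b->2.
aba: 2a undefined. 2a->0: ok.
abb: 2b undefined. 2b->0: no, bbab/bbbb meet in 1. 2b->1: ok.
All examples now run through 3 states with every (state, symbol) defined. Accept strings end in {1}, Reject strings end in {2}; accept={1}.

states=3 start=0 accept={1} delta: 0a->1 0b->1 1a->0 1b->2 2a->0 2b->1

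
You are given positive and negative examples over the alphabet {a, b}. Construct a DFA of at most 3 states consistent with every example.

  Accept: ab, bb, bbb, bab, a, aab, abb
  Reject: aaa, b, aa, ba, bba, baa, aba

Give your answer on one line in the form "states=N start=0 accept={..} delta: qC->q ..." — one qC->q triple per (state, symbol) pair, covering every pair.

State merging on the prefix tree: take the shortest (then alphabetical) example prefix whose next move is undefined and point that move at state 0, else 1, else 2, ...; a target is out if some Accept/Reject pair would then sit in one state with the same input left (inseparable). If every existing state is out, open a new one.
a: 0a undefined. 0a->0: no, ab/b meet in 0 with "b" left. Open state 1: 0a->1.
b: 0b undefined. 0b->0: no, bb/b meet in 0. 0b->1: no, a/b meet in 1. Open state 2: 0b->2.
aa: 1a undefined. 1a->0: no, a/aaa meet in 1. 1a->1: no, a/aaa meet in 1. 1a->2: ok.
ab: 1b undefined. 1b->0: no, a/aba meet in 1. 1b->1: ok.
ba: 2a undefined. 2a->0: no, ab/baa meet in 1. 2a->1: no, ab/aaa meet in 1. 2a->2: ok.
bb: 2b undefined. 2b->0: no, ab/bba meet in 1. 2b->1: ok.
All examples now run through 3 states with every (state, symbol) defined. Accept strings end in {1}, Reject strings end in {2}; accept={1}.

states=3 start=0 accept={1} delta: 0a->1 0b->2 1a->2 1b->1 2a->2 2b->1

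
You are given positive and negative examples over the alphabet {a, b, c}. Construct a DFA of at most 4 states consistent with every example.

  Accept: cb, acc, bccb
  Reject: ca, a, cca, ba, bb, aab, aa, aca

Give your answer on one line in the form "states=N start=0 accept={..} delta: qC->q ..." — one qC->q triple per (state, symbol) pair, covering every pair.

Grow the machine one transition at a time. Run the examples from 0; the earliest place one falls off (shortest prefix, ties alphabetical) gets sent to the lowest-numbered state that keeps every Accept/Reject pair distinguishable — a pair clashes when both reach the same state with identical unread suffix — and to a fresh state only if none does.
a: 0a undefined. 0a->0: ok.
b: 0b undefined. 0b->0: ok.
c: 0c undefined. 0c->0: no, cb/ca meet in 0. Open state 1: 0c->1.
ca: 1a undefined. 1a->0: ok.
cb: 1b undefined. 1b->0: no, cb/ca meet in 0. 1b->1: ok.
cc: 1c undefined. 1c->0: no, acc/ca meet in 0. 1c->1: ok.
All examples now run through 2 states with every (state, symbol) defined. Accept strings end in {1}, Reject strings end in {0}; accept={1}.

states=2 start=0 accept={1} delta: 0a->0 0b->0 0c->1 1a->0 1b->1 1c->1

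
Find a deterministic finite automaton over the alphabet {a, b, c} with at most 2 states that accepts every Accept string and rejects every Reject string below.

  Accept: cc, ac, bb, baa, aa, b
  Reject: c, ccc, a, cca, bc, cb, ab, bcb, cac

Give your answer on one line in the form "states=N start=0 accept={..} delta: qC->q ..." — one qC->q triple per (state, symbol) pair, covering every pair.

states=2 start=0 accept={0} delta: 0a->1 0b->0 0c->1 1a->0 1b->1 1c->0

Grow the machine one transition at a time. Run the examples from 0; the earliest place one falls off (shortest prefix, ties alphabetical) gets sent to the lowest-numbered state that keeps every Accept/Reject pair distinguishable — a pair clashes when both reach the same state with identical unread suffix — and to a fresh state only if none does.
a: 0a undefined. 0a->0: no, ac/c meet in 0 with "c" left. Open state 1: 0a->1.
b: 0b undefined. 0b->0: ok.
c: 0c undefined. 0c->0: no, cc/c meet in 0. 0c->1: ok.
aa: 1a undefined. 1a->0: ok.
ab: 1b undefined. 1b->0: no, bb/cb meet in 0. 1b->1: ok.
ac: 1c undefined. 1c->0: ok.
All examples now run through 2 states with every (state, symbol) defined. Accept strings end in {0}, Reject strings end in {1}; accept={0}.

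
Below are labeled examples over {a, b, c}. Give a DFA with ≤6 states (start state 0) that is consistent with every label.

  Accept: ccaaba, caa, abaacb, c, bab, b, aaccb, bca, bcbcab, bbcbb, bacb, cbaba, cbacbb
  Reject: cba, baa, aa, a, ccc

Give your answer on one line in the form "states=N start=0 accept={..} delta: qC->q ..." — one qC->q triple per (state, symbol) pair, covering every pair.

Fold the examples into a partial DFA from state 0: repeatedly fix the first undefined (state, symbol) met by the shortest-then-alphabetical prefix, trying targets in increasing order and rejecting any under which an Accept and a Reject string meet in one state with the same remainder; add a state when all current targets are rejected. Accepting states are where Accept strings end.
a: 0a undefined. 0a->0: ok.
b: 0b undefined. 0b->0: no, bab/baa meet in 0. Open state 1: 0b->1.
c: 0c undefined. 0c->0: no, ccaaba/cba meet in 1 with "a" left. 0c->1: no, caa/baa meet in 1 with "aa" left. Open state 2: 0c->2.
ba: 1a undefined. 1a->0: ok.
bb: 1b undefined. 1b->0: ok.
bc: 1c undefined. 1c->0: no, bca/baa meet in 0. 1c->1: no, bca/baa meet in 0. 1c->2: ok.
ca: 2a undefined. 2a->0: no, caa/baa meet in 0. 2a->1: no, caa/baa meet in 0. 2a->2: ok.
cb: 2b undefined. 2b->0: no, abaacb/cba meet in 0. 2b->1: no, bbcbb/cba meet in 0. 2b->2: no, caa/cba meet in 2. Open state 3: 2b->3.
cc: 2c undefined. 2c->0: no, ccaaba/baa meet in 0. 2c->1: no, ccaaba/baa meet in 0. 2c->2: no, ccaaba/cba meet in 3 with "a" left. 2c->3: ok.
cba: 3a undefined. 3a->0: no, ccaaba/cba meet in 0. 3a->1: no, ccaaba/baa meet in 0. 3a->2: no, ccaaba/cba meet in 2. 3a->3: no, abaacb/cba meet in 3. Open state 4: 3a->4.
ccc: 3c undefined. 3c->0: ok.
cbab: 4b undefined. 4b->0: no, cbaba/baa meet in 0. 4b->1: no, cbaba/baa meet in 0. 4b->2: ok.
cbac: 4c undefined. 4c->0: no, cbacbb/baa meet in 0. 4c->1: ok.
ccaa: 4a undefined. 4a->0: no, ccaaba/baa meet in 0. 4a->1: no, ccaaba/baa meet in 0. 4a->2: no, ccaaba/cba meet in 4. 4a->3: ok.
aaccb: 3b undefined. 3b->0: no, ccaaba/baa meet in 0. 3b->1: no, ccaaba/baa meet in 0. 3b->2: ok.
All examples now run through 5 states with every (state, symbol) defined. Accept strings end in {1,2,3}, Reject strings end in {0,4}; accept={1,2,3}.

states=5 start=0 accept={1,2,3} delta: 0a->0 0b->1 0c->2 1a->0 1b->0 1c->2 2a->2 2b->3 2c->3 3a->4 3b->2 3c->0 4a->3 4b->2 4c->1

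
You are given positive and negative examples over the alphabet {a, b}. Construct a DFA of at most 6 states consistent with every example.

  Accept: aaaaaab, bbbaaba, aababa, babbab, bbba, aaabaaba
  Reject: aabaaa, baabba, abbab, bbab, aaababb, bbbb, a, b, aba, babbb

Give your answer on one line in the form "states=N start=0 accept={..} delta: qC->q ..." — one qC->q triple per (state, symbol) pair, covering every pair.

states=6 start=0 accept={2,4,5} delta: 0a->1 0b->1 1a->2 1b->0 2a->3 2b->3 3a->3 3b->4 4a->5 4b->0 5a->0 5b->2

Fold the examples into a partial DFA from state 0: repeatedly fix the first undefined (state, symbol) met by the shortest-then-alphabetical prefix, trying targets in increasing order and rejecting any under which an Accept and a Reject string meet in one state with the same remainder; add a state when all current targets are rejected. Accepting states are where Accept strings end.
a: 0a undefined. 0a->0: no, aaaaaab/b meet in 0 with "b" left. Open state 1: 0a->1.
b: 0b undefined. 0b->0: no, babbab/abbab meet in 1 with "bbab" left. 0b->1: ok.
aa: 1a undefined. 1a->0: no, aaaaaab/a meet in 1. 1a->1: no, babbab/abbab meet in 1 with "bbab" left. Open state 2: 1a->2.
ab: 1b undefined. 1b->0: ok.
aaa: 2a undefined. 2a->0: no, aaaaaab/baabba meet in 1. 2a->1: no, aaaaaab/abbab meet in 2 with "b" left. 2a->2: no, aaaaaab/abbab meet in 2 with "b" left. Open state 3: 2a->3.
aab: 2b undefined. 2b->0: no, aababa/a meet in 1. 2b->1: no, babbab/bbab meet in 0. 2b->2: no, bbba/abbab meet in 2. 2b->3: ok.
aaaa: 3a undefined. 3a->0: no, aaaaaab/abbab meet in 3. 3a->1: no, aababa/a meet in 1. 3a->2: no, aaaaaab/abbab meet in 3. 3a->3: ok.
aaab: 3b undefined. 3b->0: no, aaaaaab/bbab meet in 0. 3b->1: no, aaaaaab/baabba meet in 1. 3b->2: no, bbbaaba/aabaaa meet in 3. 3b->3: no, aaaaaab/aabaaa meet in 3. Open state 4: 3b->4.
aaaba: 4a undefined. 4a->0: no, bbbaaba/bbab meet in 0. 4a->1: no, bbbaaba/aaababb meet in 1. 4a->2: no, aaaaaab/aaababb meet in 4. 4a->3: no, bbbaaba/aabaaa meet in 3. 4a->4: no, babbab/babbb meet in 4 with "b" left. Open state 5: 4a->5.
baabb: 4b undefined. 4b->0: ok.
aaabaa: 5a undefined. 5a->0: ok.
aaabab: 5b undefined. 5b->0: no, babbab/bbab meet in 0. 5b->1: no, babbab/baabba meet in 1. 5b->2: ok.
All examples now run through 6 states with every (state, symbol) defined. Accept strings end in {2,4,5}, Reject strings end in {0,1,3}; accept={2,4,5}.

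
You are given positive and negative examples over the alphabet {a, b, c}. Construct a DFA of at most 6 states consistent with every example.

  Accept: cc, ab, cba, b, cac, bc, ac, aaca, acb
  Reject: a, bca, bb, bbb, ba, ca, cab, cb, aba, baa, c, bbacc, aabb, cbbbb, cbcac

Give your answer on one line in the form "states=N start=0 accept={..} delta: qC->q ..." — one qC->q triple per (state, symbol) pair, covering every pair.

Fold the examples into a partial DFA from state 0: repeatedly fix the first undefined (state, symbol) met by the shortest-then-alphabetical prefix, trying targets in increasing order and rejecting any under which an Accept and a Reject string meet in one state with the same remainder; add a state when all current targets are rejected. Accepting states are where Accept strings end.
a: 0a undefined. 0a->0: no, ac/c meet in 0 with "c" left. Open state 1: 0a->1.
b: 0b undefined. 0b->0: no, b/bb meet in 0. 0b->1: no, ab/bb meet in 1 with "b" left. Open state 2: 0b->2.
c: 0c undefined. 0c->0: no, cc/c meet in 0. 0c->1: no, ab/cb meet in 1 with "b" left. 0c->2: no, b/c meet in 2. Open state 3: 0c->3.
aa: 1a undefined. 1a->0: no, aaca/ca meet in 3 with "a" left. 1a->1: ok.
ab: 1b undefined. 1b->0: no, b/aabb meet in 2. 1b->1: no, ab/a meet in 1. 1b->2: ok.
ac: 1c undefined. 1c->0: no, aaca/a meet in 1. 1c->1: no, ac/a meet in 1. 1c->2: no, aaca/ba meet in 2 with "a" left. 1c->3: no, ac/c meet in 3. Open state 4: 1c->4.
ba: 2a undefined. 2a->0: ok.
bb: 2b undefined. 2b->0: no, ab/bbb meet in 2. 2b->1: no, ab/bbb meet in 2. 2b->2: no, cc/bbacc meet in 3 with "c" left. 2b->3: ok.
bc: 2c undefined. 2c->0: no, bc/ba meet in 0. 2c->1: no, bc/a meet in 1. 2c->2: ok.
ca: 3a undefined. 3a->0: no, cc/bbacc meet in 3 with "c" left. 3a->1: no, ab/cab meet in 2. 3a->2: no, ab/ca meet in 2. 3a->3: ok.
cb: 3b undefined. 3b->0: no, cc/cbcac meet in 3 with "c" left. 3b->1: no, cba/a meet in 1. 3b->2: no, ab/bbb meet in 2. 3b->3: no, cba/bb meet in 3. 3b->4: no, ac/bbb meet in 4. Open state 5: 3b->5.
cc: 3c undefined. 3c->0: no, cc/bca meet in 0. 3c->1: no, cc/a meet in 1. 3c->2: no, cc/bbacc meet in 2. 3c->3: no, cc/bb meet in 3. 3c->4: ok.
acb: 4b undefined. 4b->0: no, acb/bca meet in 0. 4b->1: no, acb/a meet in 1. 4b->2: ok.
cba: 5a undefined. 5a->0: no, cba/bca meet in 0. 5a->1: no, cba/a meet in 1. 5a->2: ok.
cbb: 5b undefined. 5b->0: ok.
cbc: 5c undefined. 5c->0: no, cc/cbcac meet in 4. 5c->1: no, cc/cbcac meet in 4. 5c->2: ok.
aaca: 4a undefined. 4a->0: no, aaca/bca meet in 0. 4a->1: no, aaca/a meet in 1. 4a->2: ok.
bbacc: 4c undefined. 4c->0: ok.
All examples now run through 6 states with every (state, symbol) defined. Accept strings end in {2,4}, Reject strings end in {0,1,3,5}; accept={2,4}.

states=6 start=0 accept={2,4} delta: 0a->1 0b->2 0c->3 1a->1 1b->2 1c->4 2a->0 2b->3 2c->2 3a->3 3b->5 3c->4 4a->2 4b->2 4c->0 5a->2 5b->0 5c->2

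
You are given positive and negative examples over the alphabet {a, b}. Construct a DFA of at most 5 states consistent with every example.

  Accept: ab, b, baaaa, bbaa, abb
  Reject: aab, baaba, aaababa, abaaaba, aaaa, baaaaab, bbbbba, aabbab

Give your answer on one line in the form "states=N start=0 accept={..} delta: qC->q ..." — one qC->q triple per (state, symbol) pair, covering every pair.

State merging on the prefix tree: take the shortest (then alphabetical) example prefix whose next move is undefined and point that move at state 0, else 1, else 2, ...; a target is out if some Accept/Reject pair would then sit in one state with the same input left (inseparable). If every existing state is out, open a new one.
a: 0a undefined. 0a->0: no, ab/aab meet in 0 with "b" left. Open state 1: 0a->1.
b: 0b undefined. 0b->0: no, baaaa/aaaa meet in 1 with "aaa" left. 0b->1: ok.
aa: 1a undefined. 1a->0: no, b/aab meet in 1. 1a->1: no, ab/aab meet in 1 with "b" left. Open state 2: 1a->2.
ab: 1b undefined. 1b->0: no, bbaa/bbbbba meet in 2. 1b->1: ok.
aaa: 2a undefined. 2a->0: no, ab/aaaa meet in 1. 2a->1: ok.
aab: 2b undefined. 2b->0: no, ab/aaababa meet in 1. 2b->1: no, ab/aab meet in 1. 2b->2: no, ab/aaababa meet in 1. Open state 3: 2b->3.
aabb: 3b undefined. 3b->0: no, ab/aabbab meet in 1. 3b->1: ok.
aaababa: 3a undefined. 3a->0: ok.
All examples now run through 4 states with every (state, symbol) defined. Accept strings end in {1}, Reject strings end in {0,2,3}; accept={1}.

states=4 start=0 accept={1} delta: 0a->1 0b->1 1a->2 1b->1 2a->1 2b->3 3a->0 3b->1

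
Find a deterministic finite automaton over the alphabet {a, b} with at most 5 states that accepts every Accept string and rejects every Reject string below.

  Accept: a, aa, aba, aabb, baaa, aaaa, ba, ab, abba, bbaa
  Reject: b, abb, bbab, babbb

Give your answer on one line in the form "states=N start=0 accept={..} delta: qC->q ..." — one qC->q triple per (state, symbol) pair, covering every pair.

states=4 start=0 accept={0,1,3} delta: 0a->1 0b->2 1a->0 1b->0 2a->0 2b->3 3a->0 3b->2

State merging on the prefix tree: take the shortest (then alphabetical) example prefix whose next move is undefined and point that move at state 0, else 1, else 2, ...; a target is out if some Accept/Reject pair would then sit in one state with the same input left (inseparable). If every existing state is out, open a new one.
a: 0a undefined. 0a->0: no, aabb/abb meet in 0 with "bb" left. Open state 1: 0a->1.
b: 0b undefined. 0b->0: no, ab/bbab meet in 1 with "b" left. 0b->1: no, a/b meet in 1. Open state 2: 0b->2.
aa: 1a undefined. 1a->0: ok.
ab: 1b undefined. 1b->0: ok.
ba: 2a undefined. 2a->0: ok.
bb: 2b undefined. 2b->0: no, aa/bbab meet in 0. 2b->1: no, aa/babbb meet in 0. 2b->2: no, aabb/b meet in 2. Open state 3: 2b->3.
bba: 3a undefined. 3a->0: ok.
babbb: 3b undefined. 3b->0: no, aa/babbb meet in 0. 3b->1: no, a/babbb meet in 1. 3b->2: ok.
All examples now run through 4 states with every (state, symbol) defined. Accept strings end in {0,1,3}, Reject strings end in {2}; accept={0,1,3}.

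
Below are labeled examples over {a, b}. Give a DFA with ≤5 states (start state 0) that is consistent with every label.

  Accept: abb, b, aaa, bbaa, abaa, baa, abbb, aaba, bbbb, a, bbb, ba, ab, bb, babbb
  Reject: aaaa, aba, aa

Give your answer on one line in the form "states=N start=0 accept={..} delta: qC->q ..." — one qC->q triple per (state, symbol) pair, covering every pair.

states=3 start=0 accept={1,2} delta: 0a->1 0b->2 1a->0 1b->1 2a->2 2b->1

State merging on the prefix tree: take the shortest (then alphabetical) example prefix whose next move is undefined and point that move at state 0, else 1, else 2, ...; a target is out if some Accept/Reject pair would then sit in one state with the same input left (inseparable). If every existing state is out, open a new one.
a: 0a undefined. 0a->0: no, aaa/aaaa meet in 0. Open state 1: 0a->1.
b: 0b undefined. 0b->0: no, bbaa/aa meet in 1 with "a" left. 0b->1: no, ba/aa meet in 1 with "a" left. Open state 2: 0b->2.
aa: 1a undefined. 1a->0: ok.
ab: 1b undefined. 1b->0: no, aaa/aba meet in 1. 1b->1: ok.
ba: 2a undefined. 2a->0: no, aaba/aaaa meet in 0. 2a->1: no, baa/aaaa meet in 0. 2a->2: ok.
bb: 2b undefined. 2b->0: no, bbaa/aaaa meet in 0. 2b->1: ok.
All examples now run through 3 states with every (state, symbol) defined. Accept strings end in {1,2}, Reject strings end in {0}; accept={1,2}.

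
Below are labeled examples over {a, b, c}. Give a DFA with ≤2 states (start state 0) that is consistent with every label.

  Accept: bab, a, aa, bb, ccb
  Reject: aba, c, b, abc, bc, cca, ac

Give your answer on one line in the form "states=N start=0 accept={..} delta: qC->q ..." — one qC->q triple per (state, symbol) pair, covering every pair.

Grow the machine one transition at a time. Run the examples from 0; the earliest place one falls off (shortest prefix, ties alphabetical) gets sent to the lowest-numbered state that keeps every Accept/Reject pair distinguishable — a pair clashes when both reach the same state with identical unread suffix — and to a fresh state only if none does.
a: 0a undefined. 0a->0: ok.
b: 0b undefined. 0b->0: no, bab/aba meet in 0. Open state 1: 0b->1.
c: 0c undefined. 0c->0: no, a/c meet in 0. 0c->1: ok.
ba: 1a undefined. 1a->0: no, bab/c meet in 1. 1a->1: ok.
bb: 1b undefined. 1b->0: ok.
bc: 1c undefined. 1c->0: no, bab/abc meet in 0. 1c->1: ok.
All examples now run through 2 states with every (state, symbol) defined. Accept strings end in {0}, Reject strings end in {1}; accept={0}.

states=2 start=0 accept={0} delta: 0a->0 0b->1 0c->1 1a->1 1b->0 1c->1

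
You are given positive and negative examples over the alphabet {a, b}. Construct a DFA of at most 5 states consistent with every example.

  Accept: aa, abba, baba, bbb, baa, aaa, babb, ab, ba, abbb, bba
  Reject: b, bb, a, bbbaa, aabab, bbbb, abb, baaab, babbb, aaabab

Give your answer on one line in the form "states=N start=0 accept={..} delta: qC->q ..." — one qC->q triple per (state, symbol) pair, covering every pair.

Fold the examples into a partial DFA from state 0: repeatedly fix the first undefined (state, symbol) met by the shortest-then-alphabetical prefix, trying targets in increasing order and rejecting any under which an Accept and a Reject string meet in one state with the same remainder; add a state when all current targets are rejected. Accepting states are where Accept strings end.
a: 0a undefined. 0a->0: no, aa/a meet in 0. Open state 1: 0a->1.
b: 0b undefined. 0b->0: no, aa/bbbaa meet in 1 with "a" left. 0b->1: no, bbb/abb meet in 1 with "bb" left. Open state 2: 0b->2.
aa: 1a undefined. 1a->0: no, aaa/a meet in 1. 1a->1: no, aa/a meet in 1. 1a->2: no, aa/b meet in 2. Open state 3: 1a->3.
ab: 1b undefined. 1b->0: no, abbb/bb meet in 2 with "b" left. 1b->1: no, ab/a meet in 1. 1b->2: no, ab/b meet in 2. 1b->3: ok.
ba: 2a undefined. 2a->0: no, bbb/babbb meet in 2 with "bb" left. 2a->1: no, babb/abb meet in 3 with "b" left. 2a->2: no, baa/b meet in 2. 2a->3: ok.
bb: 2b undefined. 2b->0: no, bbb/b meet in 2. 2b->1: ok.
aaa: 3a undefined. 3a->0: no, aa/baaab meet in 3. 3a->1: no, aa/bbbaa meet in 3. 3a->2: no, aa/bbbaa meet in 3. 3a->3: no, aa/bbbaa meet in 3. Open state 4: 3a->4.
aab: 3b undefined. 3b->0: no, aa/aabab meet in 3. 3b->1: ok.
aaab: 4b undefined. 4b->0: no, aa/aaabab meet in 3. 4b->1: ok.
baaa: 4a undefined. 4a->0: ok.
All examples now run through 5 states with every (state, symbol) defined. Accept strings end in {3,4}, Reject strings end in {0,1,2}; accept={3,4}.

states=5 start=0 accept={3,4} delta: 0a->1 0b->2 1a->3 1b->3 2a->3 2b->1 3a->4 3b->1 4a->0 4b->1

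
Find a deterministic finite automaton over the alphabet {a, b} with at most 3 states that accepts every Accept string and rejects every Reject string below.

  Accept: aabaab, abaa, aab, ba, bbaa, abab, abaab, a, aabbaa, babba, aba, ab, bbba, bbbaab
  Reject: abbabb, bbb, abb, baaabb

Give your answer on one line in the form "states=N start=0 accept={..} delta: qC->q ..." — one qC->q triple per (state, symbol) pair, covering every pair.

Grow the machine one transition at a time. Run the examples from 0; the earliest place one falls off (shortest prefix, ties alphabetical) gets sent to the lowest-numbered state that keeps every Accept/Reject pair distinguishable — a pair clashes when both reach the same state with identical unread suffix — and to a fresh state only if none does.
a: 0a undefined. 0a->0: ok.
b: 0b undefined. 0b->0: no, aabaab/abbabb meet in 0. Open state 1: 0b->1.
ba: 1a undefined. 1a->0: ok.
bb: 1b undefined. 1b->0: no, aabaab/bbb meet in 1. 1b->1: no, aabaab/abbabb meet in 1. Open state 2: 1b->2.
bba: 2a undefined. 2a->0: ok.
bbb: 2b undefined. 2b->0: no, abaa/bbb meet in 0. 2b->1: no, aabaab/bbb meet in 1. 2b->2: ok.
All examples now run through 3 states with every (state, symbol) defined. Accept strings end in {0,1}, Reject strings end in {2}; accept={0,1}.

states=3 start=0 accept={0,1} delta: 0a->0 0b->1 1a->0 1b->2 2a->0 2b->2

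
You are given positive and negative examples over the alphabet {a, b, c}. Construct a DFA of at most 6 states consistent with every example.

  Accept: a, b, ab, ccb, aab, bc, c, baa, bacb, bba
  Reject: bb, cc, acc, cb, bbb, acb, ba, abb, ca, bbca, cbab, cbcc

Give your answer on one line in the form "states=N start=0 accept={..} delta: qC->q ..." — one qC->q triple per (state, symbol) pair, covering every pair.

State merging on the prefix tree: take the shortest (then alphabetical) example prefix whose next move is undefined and point that move at state 0, else 1, else 2, ...; a target is out if some Accept/Reject pair would then sit in one state with the same input left (inseparable). If every existing state is out, open a new one.
a: 0a undefined. 0a->0: ok.
b: 0b undefined. 0b->0: no, a/bb meet in 0. Open state 1: 0b->1.
c: 0c undefined. 0c->0: no, a/cc meet in 0. 0c->1: no, bc/cc meet in 1 with "c" left. Open state 2: 0c->2.
ba: 1a undefined. 1a->0: no, a/ba meet in 0. 1a->1: no, b/ba meet in 1. 1a->2: no, c/ba meet in 2. Open state 3: 1a->3.
bb: 1b undefined. 1b->0: no, a/bb meet in 0. 1b->1: no, b/bb meet in 1. 1b->2: no, c/bb meet in 2. 1b->3: ok.
bc: 1c undefined. 1c->0: ok.
ca: 2a undefined. 2a->0: no, a/ca meet in 0. 2a->1: no, b/ca meet in 1. 2a->2: no, c/ca meet in 2. 2a->3: ok.
cb: 2b undefined. 2b->0: no, a/cb meet in 0. 2b->1: no, b/cb meet in 1. 2b->2: no, c/cb meet in 2. 2b->3: ok.
cc: 2c undefined. 2c->0: no, a/cc meet in 0. 2c->1: no, b/cc meet in 1. 2c->2: no, ccb/bb meet in 3. 2c->3: no, ccb/bbb meet in 3 with "b" left. Open state 4: 2c->4.
baa: 3a undefined. 3a->0: no, b/cbab meet in 1. 3a->1: ok.
bac: 3c undefined. 3c->0: no, a/bbca meet in 0. 3c->1: no, a/cbcc meet in 0. 3c->2: no, bacb/bb meet in 3. 3c->3: no, b/bbca meet in 1. 3c->4: ok.
bbb: 3b undefined. 3b->0: no, a/bbb meet in 0. 3b->1: no, b/bbb meet in 1. 3b->2: no, c/bbb meet in 2. 3b->3: ok.
ccb: 4b undefined. 4b->0: ok.
bbca: 4a undefined. 4a->0: no, a/bbca meet in 0. 4a->1: no, b/bbca meet in 1. 4a->2: no, c/bbca meet in 2. 4a->3: ok.
cbcc: 4c undefined. 4c->0: no, a/cbcc meet in 0. 4c->1: no, b/cbcc meet in 1. 4c->2: no, c/cbcc meet in 2. 4c->3: ok.
All examples now run through 5 states with every (state, symbol) defined. Accept strings end in {0,1,2}, Reject strings end in {3,4}; accept={0,1,2}.

states=5 start=0 accept={0,1,2} delta: 0a->0 0b->1 0c->2 1a->3 1b->3 1c->0 2a->3 2b->3 2c->4 3a->1 3b->3 3c->4 4a->3 4b->0 4c->3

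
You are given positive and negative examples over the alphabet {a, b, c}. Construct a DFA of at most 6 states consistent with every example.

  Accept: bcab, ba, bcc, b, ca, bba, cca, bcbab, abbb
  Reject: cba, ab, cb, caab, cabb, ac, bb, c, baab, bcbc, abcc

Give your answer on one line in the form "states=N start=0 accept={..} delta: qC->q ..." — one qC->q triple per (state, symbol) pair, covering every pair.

states=4 start=0 accept={0,1} delta: 0a->1 0b->1 0c->2 1a->0 1b->2 1c->2 2a->0 2b->3 2c->0 3a->3 3b->0 3c->2

Fold the examples into a partial DFA from state 0: repeatedly fix the first undefined (state, symbol) met by the shortest-then-alphabetical prefix, trying targets in increasing order and rejecting any under which an Accept and a Reject string meet in one state with the same remainder; add a state when all current targets are rejected. Accepting states are where Accept strings end.
a: 0a undefined. 0a->0: no, bcc/abcc meet in 0 with "bcc" left. Open state 1: 0a->1.
b: 0b undefined. 0b->0: no, b/bb meet in 0. 0b->1: ok.
c: 0c undefined. 0c->0: no, ba/cba meet in 1 with "a" left. 0c->1: no, b/c meet in 1. Open state 2: 0c->2.
ab: 1b undefined. 1b->0: no, abbb/ab meet in 0. 1b->1: no, bcc/abcc meet in 1 with "cc" left. 1b->2: ok.
ac: 1c undefined. 1c->0: no, bcab/ab meet in 2. 1c->1: no, bcc/ac meet in 1. 1c->2: ok.
ba: 1a undefined. 1a->0: ok.
ca: 2a undefined. 2a->0: ok.
cb: 2b undefined. 2b->0: no, bcab/cba meet in 1. 2b->1: no, bcab/cb meet in 1. 2b->2: no, ba/cba meet in 0. Open state 3: 2b->3.
cc: 2c undefined. 2c->0: ok.
cba: 3a undefined. 3a->0: no, ba/cba meet in 0. 3a->1: no, bcab/cba meet in 1. 3a->2: no, bcbab/cb meet in 3. 3a->3: ok.
abbb: 3b undefined. 3b->0: ok.
bcbc: 3c undefined. 3c->0: no, ba/bcbc meet in 0. 3c->1: no, bcab/bcbc meet in 1. 3c->2: ok.
All examples now run through 4 states with every (state, symbol) defined. Accept strings end in {0,1}, Reject strings end in {2,3}; accept={0,1}.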